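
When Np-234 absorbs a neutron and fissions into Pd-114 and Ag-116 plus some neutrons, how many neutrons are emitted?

Conserve mass number: 235 = 114 + 116 + k, so k = 235 − 230 = 5.
Check atomic number: 93 = 46 + 47 + 0 = 93. ✓

5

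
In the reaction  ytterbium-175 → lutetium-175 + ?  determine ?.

beta-minus particle

Conserve mass number: 175 = 175 + A, so A = 0.
Conserve atomic number: 70 = 71 + Z, so Z = -1.
A = 0 and Z = -1 is e⁻ — a beta-minus particle.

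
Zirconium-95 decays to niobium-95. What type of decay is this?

ΔA = 95 − 95 = 0; ΔZ = 41 − 40 = +1.
A is unchanged and Z rises by 1 — a neutron has become a proton (β⁻ decay).

beta-minus decay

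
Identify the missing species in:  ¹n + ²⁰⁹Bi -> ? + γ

Bi-210

Conserve mass number: 1 + 209 = A + 0, so A = 210.
Conserve atomic number: 0 + 83 = Z + 0, so Z = 83.
Z = 83 is bismuth, so the species is ²¹⁰Bi.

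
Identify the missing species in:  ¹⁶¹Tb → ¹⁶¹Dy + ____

Conserve mass number: 161 = 161 + A, so A = 0.
Conserve atomic number: 65 = 66 + Z, so Z = -1.
A = 0 and Z = -1 is e⁻ — a beta-minus particle.

beta-minus particle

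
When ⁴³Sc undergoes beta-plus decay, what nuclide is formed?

Beta-plus decay: mass number changes by +0, atomic number by -1.
A: 43 = 43; Z: 21 − 1 = 20.
Z = 20 is calcium, so the daughter is ⁴³Ca.

Ca-43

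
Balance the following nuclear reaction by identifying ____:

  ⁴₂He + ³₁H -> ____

Conserve mass number: 4 + 3 = A, so A = 7.
Conserve atomic number: 2 + 1 = Z, so Z = 3.
Z = 3 is lithium, so the species is ⁷₃Li.

Li-7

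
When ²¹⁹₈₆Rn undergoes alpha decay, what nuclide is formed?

Alpha decay: mass number changes by -4, atomic number by -2.
A: 219 − 4 = 215; Z: 86 − 2 = 84.
Z = 84 is polonium, so the daughter is ²¹⁵₈₄Po.

Po-215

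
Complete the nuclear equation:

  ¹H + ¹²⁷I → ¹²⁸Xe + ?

Conserve mass number: 1 + 127 = 128 + A, so A = 0.
Conserve atomic number: 1 + 53 = 54 + Z, so Z = 0.
A = 0 and Z = 0 is γ — a gamma ray.

gamma ray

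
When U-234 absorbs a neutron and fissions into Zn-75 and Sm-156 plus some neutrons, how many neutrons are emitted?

4

Conserve mass number: 235 = 75 + 156 + k, so k = 235 − 231 = 4.
Check atomic number: 92 = 30 + 62 + 0 = 92. ✓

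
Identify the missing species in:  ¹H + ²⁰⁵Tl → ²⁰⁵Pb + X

Conserve mass number: 1 + 205 = 205 + A, so A = 1.
Conserve atomic number: 1 + 81 = 82 + Z, so Z = 0.
A = 1 and Z = 0 is ¹n — a neutron.

neutron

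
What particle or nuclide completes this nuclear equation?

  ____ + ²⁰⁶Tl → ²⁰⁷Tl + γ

Conserve mass number: A + 206 = 207 + 0, so A = 1.
Conserve atomic number: Z + 81 = 81 + 0, so Z = 0.
A = 1 and Z = 0 is ¹n — a neutron.

neutron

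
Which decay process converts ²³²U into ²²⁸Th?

ΔA = 228 − 232 = -4; ΔZ = 90 − 92 = -2.
A drops by 4 and Z drops by 2 — the signature of alpha emission.

alpha decay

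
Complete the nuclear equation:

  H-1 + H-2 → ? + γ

Conserve mass number: 1 + 2 = A + 0, so A = 3.
Conserve atomic number: 1 + 1 = Z + 0, so Z = 2.
Z = 2 is helium, so the species is He-3.

He-3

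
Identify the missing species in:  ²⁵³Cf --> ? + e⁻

Conserve mass number: 253 = A + 0, so A = 253.
Conserve atomic number: 98 = Z − 1, so Z = 99.
Z = 99 is einsteinium, so the species is ²⁵³Es.

Es-253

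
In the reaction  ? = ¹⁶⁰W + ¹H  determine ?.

Re-161

Conserve mass number: A = 160 + 1, so A = 161.
Conserve atomic number: Z = 74 + 1, so Z = 75.
Z = 75 is rhenium, so the species is ¹⁶¹Re.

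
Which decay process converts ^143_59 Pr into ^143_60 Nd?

ΔA = 143 − 143 = 0; ΔZ = 60 − 59 = +1.
A is unchanged and Z rises by 1 — a neutron has become a proton (β⁻ decay).

beta-minus decay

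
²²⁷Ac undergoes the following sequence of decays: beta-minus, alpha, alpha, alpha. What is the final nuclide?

Start: (A, Z) = (227, 89).
After β⁻: (227, 90).
After α: (223, 88).
After α: (219, 86).
After α: (215, 84).
Z = 84 is polonium.

Po-215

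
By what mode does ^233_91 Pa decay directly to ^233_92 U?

ΔA = 233 − 233 = 0; ΔZ = 92 − 91 = +1.
A is unchanged and Z rises by 1 — a neutron has become a proton (β⁻ decay).

beta-minus decay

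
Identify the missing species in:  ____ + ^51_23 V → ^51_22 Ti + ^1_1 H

Conserve mass number: A + 51 = 51 + 1, so A = 1.
Conserve atomic number: Z + 23 = 22 + 1, so Z = 0.
A = 1 and Z = 0 is ^1_0 n — a neutron.

neutron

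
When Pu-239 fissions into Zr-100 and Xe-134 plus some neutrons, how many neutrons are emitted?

5

Conserve mass number: 239 = 100 + 134 + k, so k = 239 − 234 = 5.
Check atomic number: 94 = 40 + 54 + 0 = 94. ✓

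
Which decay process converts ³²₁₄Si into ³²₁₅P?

beta-minus decay

ΔA = 32 − 32 = 0; ΔZ = 15 − 14 = +1.
A is unchanged and Z rises by 1 — a neutron has become a proton (β⁻ decay).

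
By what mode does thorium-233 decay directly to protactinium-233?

ΔA = 233 − 233 = 0; ΔZ = 91 − 90 = +1.
A is unchanged and Z rises by 1 — a neutron has become a proton (β⁻ decay).

beta-minus decay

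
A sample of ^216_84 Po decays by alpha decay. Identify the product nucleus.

Alpha decay: mass number changes by -4, atomic number by -2.
A: 216 − 4 = 212; Z: 84 − 2 = 82.
Z = 82 is lead, so the daughter is ^212_82 Pb.

Pb-212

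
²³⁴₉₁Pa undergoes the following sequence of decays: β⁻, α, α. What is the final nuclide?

Start: (A, Z) = (234, 91).
After β⁻: (234, 92).
After α: (230, 90).
After α: (226, 88).
Z = 88 is radium.

Ra-226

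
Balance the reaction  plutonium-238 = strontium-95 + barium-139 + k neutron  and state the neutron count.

Conserve mass number: 238 = 95 + 139 + k, so k = 238 − 234 = 4.
Check atomic number: 94 = 38 + 56 + 0 = 94. ✓

4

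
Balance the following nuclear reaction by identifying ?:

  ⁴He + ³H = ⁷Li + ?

gamma ray

Conserve mass number: 4 + 3 = 7 + A, so A = 0.
Conserve atomic number: 2 + 1 = 3 + Z, so Z = 0.
A = 0 and Z = 0 is γ — a gamma ray.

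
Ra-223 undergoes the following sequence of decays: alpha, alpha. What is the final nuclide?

Start: (A, Z) = (223, 88).
After α: (219, 86).
After α: (215, 84).
Z = 84 is polonium.

Po-215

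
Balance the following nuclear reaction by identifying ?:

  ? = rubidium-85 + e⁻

Conserve mass number: A = 85 + 0, so A = 85.
Conserve atomic number: Z = 37 − 1, so Z = 36.
Z = 36 is krypton, so the species is krypton-85.

Kr-85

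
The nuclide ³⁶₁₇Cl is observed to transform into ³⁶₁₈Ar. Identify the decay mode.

beta-minus decay

ΔA = 36 − 36 = 0; ΔZ = 18 − 17 = +1.
A is unchanged and Z rises by 1 — a neutron has become a proton (β⁻ decay).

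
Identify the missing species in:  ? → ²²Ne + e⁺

Na-22

Conserve mass number: A = 22 + 0, so A = 22.
Conserve atomic number: Z = 10 + 1, so Z = 11.
Z = 11 is sodium, so the species is ²²Na.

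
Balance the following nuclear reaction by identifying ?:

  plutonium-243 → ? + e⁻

Am-243

Conserve mass number: 243 = A + 0, so A = 243.
Conserve atomic number: 94 = Z − 1, so Z = 95.
Z = 95 is americium, so the species is americium-243.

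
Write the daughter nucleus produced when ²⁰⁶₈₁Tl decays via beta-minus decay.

Pb-206

Beta-minus decay: mass number changes by +0, atomic number by +1.
A: 206 = 206; Z: 81 + 1 = 82.
Z = 82 is lead, so the daughter is ²⁰⁶₈₂Pb.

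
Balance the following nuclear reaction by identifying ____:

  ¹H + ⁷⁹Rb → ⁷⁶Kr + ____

alpha particle

Conserve mass number: 1 + 79 = 76 + A, so A = 4.
Conserve atomic number: 1 + 37 = 36 + Z, so Z = 2.
A = 4 and Z = 2 is ⁴He — an alpha particle.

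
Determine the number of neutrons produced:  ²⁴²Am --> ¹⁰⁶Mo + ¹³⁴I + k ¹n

Conserve mass number: 242 = 106 + 134 + k, so k = 242 − 240 = 2.
Check atomic number: 95 = 42 + 53 + 0 = 95. ✓

2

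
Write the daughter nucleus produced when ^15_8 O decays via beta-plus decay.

Beta-plus decay: mass number changes by +0, atomic number by -1.
A: 15 = 15; Z: 8 − 1 = 7.
Z = 7 is nitrogen, so the daughter is ^15_7 N.

N-15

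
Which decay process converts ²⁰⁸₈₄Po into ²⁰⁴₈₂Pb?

ΔA = 204 − 208 = -4; ΔZ = 82 − 84 = -2.
A drops by 4 and Z drops by 2 — the signature of alpha emission.

alpha decay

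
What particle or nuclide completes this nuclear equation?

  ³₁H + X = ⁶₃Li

He-3

Conserve mass number: 3 + A = 6, so A = 3.
Conserve atomic number: 1 + Z = 3, so Z = 2.
Z = 2 is helium, so the species is ³₂He.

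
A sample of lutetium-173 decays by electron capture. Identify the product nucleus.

Yb-173

Electron capture: mass number changes by +0, atomic number by -1.
A: 173 = 173; Z: 71 − 1 = 70.
Z = 70 is ytterbium, so the daughter is ytterbium-173.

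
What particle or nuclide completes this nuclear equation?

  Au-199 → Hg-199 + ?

Conserve mass number: 199 = 199 + A, so A = 0.
Conserve atomic number: 79 = 80 + Z, so Z = -1.
A = 0 and Z = -1 is e⁻ — a beta-minus particle.

beta-minus particle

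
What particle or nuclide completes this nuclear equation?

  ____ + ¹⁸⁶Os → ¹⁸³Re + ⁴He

Conserve mass number: A + 186 = 183 + 4, so A = 1.
Conserve atomic number: Z + 76 = 75 + 2, so Z = 1.
A = 1 and Z = 1 is ¹H — a proton.

proton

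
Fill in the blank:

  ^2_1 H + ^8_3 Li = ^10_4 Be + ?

Conserve mass number: 2 + 8 = 10 + A, so A = 0.
Conserve atomic number: 1 + 3 = 4 + Z, so Z = 0.
A = 0 and Z = 0 is ^0_0 γ — a gamma ray.

gamma ray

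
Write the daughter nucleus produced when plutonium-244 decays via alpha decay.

U-240

Alpha decay: mass number changes by -4, atomic number by -2.
A: 244 − 4 = 240; Z: 94 − 2 = 92.
Z = 92 is uranium, so the daughter is uranium-240.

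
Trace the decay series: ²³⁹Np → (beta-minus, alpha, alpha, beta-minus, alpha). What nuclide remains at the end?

Ac-227

Start: (A, Z) = (239, 93).
After β⁻: (239, 94).
After α: (235, 92).
After α: (231, 90).
After β⁻: (231, 91).
After α: (227, 89).
Z = 89 is actinium.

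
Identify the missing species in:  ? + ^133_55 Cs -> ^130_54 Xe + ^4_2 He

Conserve mass number: A + 133 = 130 + 4, so A = 1.
Conserve atomic number: Z + 55 = 54 + 2, so Z = 1.
A = 1 and Z = 1 is ^1_1 H — a proton.

proton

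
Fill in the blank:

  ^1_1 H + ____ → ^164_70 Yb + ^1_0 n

Tm-164

Conserve mass number: 1 + A = 164 + 1, so A = 164.
Conserve atomic number: 1 + Z = 70 + 0, so Z = 69.
Z = 69 is thulium, so the species is ^164_69 Tm.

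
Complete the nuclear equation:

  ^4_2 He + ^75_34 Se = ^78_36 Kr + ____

Conserve mass number: 4 + 75 = 78 + A, so A = 1.
Conserve atomic number: 2 + 34 = 36 + Z, so Z = 0.
A = 1 and Z = 0 is ^1_0 n — a neutron.

neutron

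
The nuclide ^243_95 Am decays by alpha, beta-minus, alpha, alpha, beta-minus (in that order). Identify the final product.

Pa-231

Start: (A, Z) = (243, 95).
After α: (239, 93).
After β⁻: (239, 94).
After α: (235, 92).
After α: (231, 90).
After β⁻: (231, 91).
Z = 91 is protactinium.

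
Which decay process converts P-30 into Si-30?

beta-plus decay or electron capture

ΔA = 30 − 30 = 0; ΔZ = 14 − 15 = -1.
A is unchanged and Z drops by 1 — a proton has become a neutron (β⁺ emission or electron capture).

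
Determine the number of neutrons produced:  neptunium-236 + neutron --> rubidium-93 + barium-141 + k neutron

3

Conserve mass number: 237 = 93 + 141 + k, so k = 237 − 234 = 3.
Check atomic number: 93 = 37 + 56 + 0 = 93. ✓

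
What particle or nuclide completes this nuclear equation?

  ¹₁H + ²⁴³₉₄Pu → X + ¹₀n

Conserve mass number: 1 + 243 = A + 1, so A = 243.
Conserve atomic number: 1 + 94 = Z + 0, so Z = 95.
Z = 95 is americium, so the species is ²⁴³₉₅Am.

Am-243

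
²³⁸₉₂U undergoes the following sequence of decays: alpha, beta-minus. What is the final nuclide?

Start: (A, Z) = (238, 92).
After α: (234, 90).
After β⁻: (234, 91).
Z = 91 is protactinium.

Pa-234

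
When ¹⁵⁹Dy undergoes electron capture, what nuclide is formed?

Electron capture: mass number changes by +0, atomic number by -1.
A: 159 = 159; Z: 66 − 1 = 65.
Z = 65 is terbium, so the daughter is ¹⁵⁹Tb.

Tb-159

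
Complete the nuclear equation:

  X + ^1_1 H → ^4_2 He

Conserve mass number: A + 1 = 4, so A = 3.
Conserve atomic number: Z + 1 = 2, so Z = 1.
A = 3 and Z = 1 is ^3_1 H — a triton.

triton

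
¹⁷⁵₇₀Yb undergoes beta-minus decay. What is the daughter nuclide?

Lu-175

Beta-minus decay: mass number changes by +0, atomic number by +1.
A: 175 = 175; Z: 70 + 1 = 71.
Z = 71 is lutetium, so the daughter is ¹⁷⁵₇₁Lu.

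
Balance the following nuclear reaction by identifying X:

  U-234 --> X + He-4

Th-230

Conserve mass number: 234 = A + 4, so A = 230.
Conserve atomic number: 92 = Z + 2, so Z = 90.
Z = 90 is thorium, so the species is Th-230.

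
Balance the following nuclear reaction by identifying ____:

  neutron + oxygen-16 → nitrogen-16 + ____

proton

Conserve mass number: 1 + 16 = 16 + A, so A = 1.
Conserve atomic number: 0 + 8 = 7 + Z, so Z = 1.
A = 1 and Z = 1 is hydrogen-1 — a proton.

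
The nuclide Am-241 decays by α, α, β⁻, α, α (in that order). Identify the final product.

Ra-225

Start: (A, Z) = (241, 95).
After α: (237, 93).
After α: (233, 91).
After β⁻: (233, 92).
After α: (229, 90).
After α: (225, 88).
Z = 88 is radium.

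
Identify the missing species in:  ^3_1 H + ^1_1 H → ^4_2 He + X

Conserve mass number: 3 + 1 = 4 + A, so A = 0.
Conserve atomic number: 1 + 1 = 2 + Z, so Z = 0.
A = 0 and Z = 0 is ^0_0 γ — a gamma ray.

gamma ray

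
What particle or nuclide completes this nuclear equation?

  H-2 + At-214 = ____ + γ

Rn-216

Conserve mass number: 2 + 214 = A + 0, so A = 216.
Conserve atomic number: 1 + 85 = Z + 0, so Z = 86.
Z = 86 is radon, so the species is Rn-216.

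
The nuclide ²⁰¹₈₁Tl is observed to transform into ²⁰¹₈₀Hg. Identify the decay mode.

beta-plus decay or electron capture

ΔA = 201 − 201 = 0; ΔZ = 80 − 81 = -1.
A is unchanged and Z drops by 1 — a proton has become a neutron (β⁺ emission or electron capture).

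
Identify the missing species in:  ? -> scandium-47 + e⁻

Conserve mass number: A = 47 + 0, so A = 47.
Conserve atomic number: Z = 21 − 1, so Z = 20.
Z = 20 is calcium, so the species is calcium-47.

Ca-47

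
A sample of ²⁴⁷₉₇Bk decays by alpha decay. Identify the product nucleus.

Alpha decay: mass number changes by -4, atomic number by -2.
A: 247 − 4 = 243; Z: 97 − 2 = 95.
Z = 95 is americium, so the daughter is ²⁴³₉₅Am.

Am-243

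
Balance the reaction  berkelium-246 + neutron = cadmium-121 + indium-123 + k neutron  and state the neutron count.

Conserve mass number: 247 = 121 + 123 + k, so k = 247 − 244 = 3.
Check atomic number: 97 = 48 + 49 + 0 = 97. ✓

3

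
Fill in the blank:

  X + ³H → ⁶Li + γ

He-3

Conserve mass number: A + 3 = 6 + 0, so A = 3.
Conserve atomic number: Z + 1 = 3 + 0, so Z = 2.
Z = 2 is helium, so the species is ³He.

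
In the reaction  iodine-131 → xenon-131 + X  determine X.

beta-minus particle

Conserve mass number: 131 = 131 + A, so A = 0.
Conserve atomic number: 53 = 54 + Z, so Z = -1.
A = 0 and Z = -1 is e⁻ — a beta-minus particle.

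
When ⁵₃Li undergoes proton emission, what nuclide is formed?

He-4

Proton emission: mass number changes by -1, atomic number by -1.
A: 5 − 1 = 4; Z: 3 − 1 = 2.
Z = 2 is helium, so the daughter is ⁴₂He.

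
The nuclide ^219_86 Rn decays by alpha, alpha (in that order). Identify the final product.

Start: (A, Z) = (219, 86).
After α: (215, 84).
After α: (211, 82).
Z = 82 is lead.

Pb-211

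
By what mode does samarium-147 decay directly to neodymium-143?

alpha decay

ΔA = 143 − 147 = -4; ΔZ = 60 − 62 = -2.
A drops by 4 and Z drops by 2 — the signature of alpha emission.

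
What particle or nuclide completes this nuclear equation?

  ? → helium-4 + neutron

Conserve mass number: A = 4 + 1, so A = 5.
Conserve atomic number: Z = 2 + 0, so Z = 2.
Z = 2 is helium, so the species is helium-5.

He-5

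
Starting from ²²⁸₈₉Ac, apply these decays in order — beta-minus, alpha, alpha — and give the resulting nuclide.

Rn-220

Start: (A, Z) = (228, 89).
After β⁻: (228, 90).
After α: (224, 88).
After α: (220, 86).
Z = 86 is radon.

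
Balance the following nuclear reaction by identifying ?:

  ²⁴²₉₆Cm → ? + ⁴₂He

Conserve mass number: 242 = A + 4, so A = 238.
Conserve atomic number: 96 = Z + 2, so Z = 94.
Z = 94 is plutonium, so the species is ²³⁸₉₄Pu.

Pu-238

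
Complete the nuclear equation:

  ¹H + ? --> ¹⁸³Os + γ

Re-182

Conserve mass number: 1 + A = 183 + 0, so A = 182.
Conserve atomic number: 1 + Z = 76 + 0, so Z = 75.
Z = 75 is rhenium, so the species is ¹⁸²Re.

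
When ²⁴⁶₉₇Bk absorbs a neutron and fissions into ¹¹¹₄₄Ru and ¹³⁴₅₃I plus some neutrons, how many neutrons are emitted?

Conserve mass number: 247 = 111 + 134 + k, so k = 247 − 245 = 2.
Check atomic number: 97 = 44 + 53 + 0 = 97. ✓

2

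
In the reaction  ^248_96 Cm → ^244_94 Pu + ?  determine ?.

Conserve mass number: 248 = 244 + A, so A = 4.
Conserve atomic number: 96 = 94 + Z, so Z = 2.
A = 4 and Z = 2 is ^4_2 He — an alpha particle.

alpha particle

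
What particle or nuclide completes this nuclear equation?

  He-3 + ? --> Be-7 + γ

Conserve mass number: 3 + A = 7 + 0, so A = 4.
Conserve atomic number: 2 + Z = 4 + 0, so Z = 2.
A = 4 and Z = 2 is He-4 — an alpha particle.

alpha particle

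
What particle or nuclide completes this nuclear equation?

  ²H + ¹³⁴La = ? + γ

Conserve mass number: 2 + 134 = A + 0, so A = 136.
Conserve atomic number: 1 + 57 = Z + 0, so Z = 58.
Z = 58 is cerium, so the species is ¹³⁶Ce.

Ce-136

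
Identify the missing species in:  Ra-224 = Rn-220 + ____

alpha particle

Conserve mass number: 224 = 220 + A, so A = 4.
Conserve atomic number: 88 = 86 + Z, so Z = 2.
A = 4 and Z = 2 is He-4 — an alpha particle.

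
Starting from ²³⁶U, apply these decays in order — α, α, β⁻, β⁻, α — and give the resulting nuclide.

Ra-224

Start: (A, Z) = (236, 92).
After α: (232, 90).
After α: (228, 88).
After β⁻: (228, 89).
After β⁻: (228, 90).
After α: (224, 88).
Z = 88 is radium.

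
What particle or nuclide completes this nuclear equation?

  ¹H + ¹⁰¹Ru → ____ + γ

Conserve mass number: 1 + 101 = A + 0, so A = 102.
Conserve atomic number: 1 + 44 = Z + 0, so Z = 45.
Z = 45 is rhodium, so the species is ¹⁰²Rh.

Rh-102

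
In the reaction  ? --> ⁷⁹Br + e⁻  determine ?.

Conserve mass number: A = 79 + 0, so A = 79.
Conserve atomic number: Z = 35 − 1, so Z = 34.
Z = 34 is selenium, so the species is ⁷⁹Se.

Se-79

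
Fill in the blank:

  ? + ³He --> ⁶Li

Conserve mass number: A + 3 = 6, so A = 3.
Conserve atomic number: Z + 2 = 3, so Z = 1.
A = 3 and Z = 1 is ³H — a triton.

triton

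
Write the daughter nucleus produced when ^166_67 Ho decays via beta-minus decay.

Er-166

Beta-minus decay: mass number changes by +0, atomic number by +1.
A: 166 = 166; Z: 67 + 1 = 68.
Z = 68 is erbium, so the daughter is ^166_68 Er.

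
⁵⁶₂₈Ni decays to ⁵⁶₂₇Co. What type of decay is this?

ΔA = 56 − 56 = 0; ΔZ = 27 − 28 = -1.
A is unchanged and Z drops by 1 — a proton has become a neutron (β⁺ emission or electron capture).

beta-plus decay or electron capture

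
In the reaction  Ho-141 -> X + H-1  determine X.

Conserve mass number: 141 = A + 1, so A = 140.
Conserve atomic number: 67 = Z + 1, so Z = 66.
Z = 66 is dysprosium, so the species is Dy-140.

Dy-140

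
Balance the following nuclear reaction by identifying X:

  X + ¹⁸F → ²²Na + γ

Conserve mass number: A + 18 = 22 + 0, so A = 4.
Conserve atomic number: Z + 9 = 11 + 0, so Z = 2.
A = 4 and Z = 2 is ⁴He — an alpha particle.

alpha particle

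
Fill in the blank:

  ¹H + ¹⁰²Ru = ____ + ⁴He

Tc-99

Conserve mass number: 1 + 102 = A + 4, so A = 99.
Conserve atomic number: 1 + 44 = Z + 2, so Z = 43.
Z = 43 is technetium, so the species is ⁹⁹Tc.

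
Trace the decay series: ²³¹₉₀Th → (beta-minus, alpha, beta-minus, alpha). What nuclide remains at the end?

Ra-223

Start: (A, Z) = (231, 90).
After β⁻: (231, 91).
After α: (227, 89).
After β⁻: (227, 90).
After α: (223, 88).
Z = 88 is radium.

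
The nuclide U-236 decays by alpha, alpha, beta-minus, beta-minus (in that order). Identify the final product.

Start: (A, Z) = (236, 92).
After α: (232, 90).
After α: (228, 88).
After β⁻: (228, 89).
After β⁻: (228, 90).
Z = 90 is thorium.

Th-228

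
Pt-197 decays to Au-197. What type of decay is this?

ΔA = 197 − 197 = 0; ΔZ = 79 − 78 = +1.
A is unchanged and Z rises by 1 — a neutron has become a proton (β⁻ decay).

beta-minus decay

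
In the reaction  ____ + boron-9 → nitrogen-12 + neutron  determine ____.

alpha particle

Conserve mass number: A + 9 = 12 + 1, so A = 4.
Conserve atomic number: Z + 5 = 7 + 0, so Z = 2.
A = 4 and Z = 2 is helium-4 — an alpha particle.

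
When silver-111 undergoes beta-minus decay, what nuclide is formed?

Beta-minus decay: mass number changes by +0, atomic number by +1.
A: 111 = 111; Z: 47 + 1 = 48.
Z = 48 is cadmium, so the daughter is cadmium-111.

Cd-111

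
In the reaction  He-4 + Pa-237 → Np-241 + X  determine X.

Conserve mass number: 4 + 237 = 241 + A, so A = 0.
Conserve atomic number: 2 + 91 = 93 + Z, so Z = 0.
A = 0 and Z = 0 is γ — a gamma ray.

gamma ray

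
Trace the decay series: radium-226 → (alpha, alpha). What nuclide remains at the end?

Po-218

Start: (A, Z) = (226, 88).
After α: (222, 86).
After α: (218, 84).
Z = 84 is polonium.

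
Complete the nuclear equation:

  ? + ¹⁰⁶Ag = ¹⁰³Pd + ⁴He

Conserve mass number: A + 106 = 103 + 4, so A = 1.
Conserve atomic number: Z + 47 = 46 + 2, so Z = 1.
A = 1 and Z = 1 is ¹H — a proton.

proton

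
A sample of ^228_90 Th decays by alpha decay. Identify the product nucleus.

Ra-224

Alpha decay: mass number changes by -4, atomic number by -2.
A: 228 − 4 = 224; Z: 90 − 2 = 88.
Z = 88 is radium, so the daughter is ^224_88 Ra.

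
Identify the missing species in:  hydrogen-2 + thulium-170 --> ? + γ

Conserve mass number: 2 + 170 = A + 0, so A = 172.
Conserve atomic number: 1 + 69 = Z + 0, so Z = 70.
Z = 70 is ytterbium, so the species is ytterbium-172.

Yb-172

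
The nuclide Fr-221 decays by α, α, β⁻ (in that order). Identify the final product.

Po-213

Start: (A, Z) = (221, 87).
After α: (217, 85).
After α: (213, 83).
After β⁻: (213, 84).
Z = 84 is polonium.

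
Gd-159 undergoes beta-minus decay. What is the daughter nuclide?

Tb-159

Beta-minus decay: mass number changes by +0, atomic number by +1.
A: 159 = 159; Z: 64 + 1 = 65.
Z = 65 is terbium, so the daughter is Tb-159.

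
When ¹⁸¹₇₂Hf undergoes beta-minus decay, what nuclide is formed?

Beta-minus decay: mass number changes by +0, atomic number by +1.
A: 181 = 181; Z: 72 + 1 = 73.
Z = 73 is tantalum, so the daughter is ¹⁸¹₇₃Ta.

Ta-181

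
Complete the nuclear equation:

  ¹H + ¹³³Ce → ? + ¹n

Conserve mass number: 1 + 133 = A + 1, so A = 133.
Conserve atomic number: 1 + 58 = Z + 0, so Z = 59.
Z = 59 is praseodymium, so the species is ¹³³Pr.

Pr-133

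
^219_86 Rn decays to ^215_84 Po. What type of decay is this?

ΔA = 215 − 219 = -4; ΔZ = 84 − 86 = -2.
A drops by 4 and Z drops by 2 — the signature of alpha emission.

alpha decay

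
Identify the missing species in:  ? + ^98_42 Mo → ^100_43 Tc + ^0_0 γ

Conserve mass number: A + 98 = 100 + 0, so A = 2.
Conserve atomic number: Z + 42 = 43 + 0, so Z = 1.
A = 2 and Z = 1 is ^2_1 H — a deuteron.

deuteron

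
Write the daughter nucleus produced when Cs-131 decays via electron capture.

Electron capture: mass number changes by +0, atomic number by -1.
A: 131 = 131; Z: 55 − 1 = 54.
Z = 54 is xenon, so the daughter is Xe-131.

Xe-131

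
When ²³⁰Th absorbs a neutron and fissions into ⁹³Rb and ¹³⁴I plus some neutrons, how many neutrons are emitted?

Conserve mass number: 231 = 93 + 134 + k, so k = 231 − 227 = 4.
Check atomic number: 90 = 37 + 53 + 0 = 90. ✓

4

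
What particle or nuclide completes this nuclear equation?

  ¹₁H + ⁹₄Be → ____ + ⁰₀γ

Conserve mass number: 1 + 9 = A + 0, so A = 10.
Conserve atomic number: 1 + 4 = Z + 0, so Z = 5.
Z = 5 is boron, so the species is ¹⁰₅B.

B-10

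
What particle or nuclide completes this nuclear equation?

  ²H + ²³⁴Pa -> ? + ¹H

Pa-235

Conserve mass number: 2 + 234 = A + 1, so A = 235.
Conserve atomic number: 1 + 91 = Z + 1, so Z = 91.
Z = 91 is protactinium, so the species is ²³⁵Pa.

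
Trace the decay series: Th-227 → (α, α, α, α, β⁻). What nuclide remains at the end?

Bi-211

Start: (A, Z) = (227, 90).
After α: (223, 88).
After α: (219, 86).
After α: (215, 84).
After α: (211, 82).
After β⁻: (211, 83).
Z = 83 is bismuth.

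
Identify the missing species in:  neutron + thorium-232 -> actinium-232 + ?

proton

Conserve mass number: 1 + 232 = 232 + A, so A = 1.
Conserve atomic number: 0 + 90 = 89 + Z, so Z = 1.
A = 1 and Z = 1 is hydrogen-1 — a proton.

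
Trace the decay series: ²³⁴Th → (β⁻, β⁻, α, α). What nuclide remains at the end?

Ra-226

Start: (A, Z) = (234, 90).
After β⁻: (234, 91).
After β⁻: (234, 92).
After α: (230, 90).
After α: (226, 88).
Z = 88 is radium.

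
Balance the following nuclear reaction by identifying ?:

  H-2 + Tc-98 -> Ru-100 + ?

gamma ray

Conserve mass number: 2 + 98 = 100 + A, so A = 0.
Conserve atomic number: 1 + 43 = 44 + Z, so Z = 0.
A = 0 and Z = 0 is γ — a gamma ray.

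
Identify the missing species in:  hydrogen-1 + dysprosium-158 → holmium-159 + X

gamma ray

Conserve mass number: 1 + 158 = 159 + A, so A = 0.
Conserve atomic number: 1 + 66 = 67 + Z, so Z = 0.
A = 0 and Z = 0 is γ — a gamma ray.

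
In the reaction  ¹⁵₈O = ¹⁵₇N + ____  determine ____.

positron

Conserve mass number: 15 = 15 + A, so A = 0.
Conserve atomic number: 8 = 7 + Z, so Z = 1.
A = 0 and Z = 1 is ⁰₁e — a positron.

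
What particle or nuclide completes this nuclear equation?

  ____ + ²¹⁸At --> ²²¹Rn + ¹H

Conserve mass number: A + 218 = 221 + 1, so A = 4.
Conserve atomic number: Z + 85 = 86 + 1, so Z = 2.
A = 4 and Z = 2 is ⁴He — an alpha particle.

alpha particle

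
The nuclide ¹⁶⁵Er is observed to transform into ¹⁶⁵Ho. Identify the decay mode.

beta-plus decay or electron capture

ΔA = 165 − 165 = 0; ΔZ = 67 − 68 = -1.
A is unchanged and Z drops by 1 — a proton has become a neutron (β⁺ emission or electron capture).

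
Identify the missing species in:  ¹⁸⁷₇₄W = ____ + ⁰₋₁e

Re-187

Conserve mass number: 187 = A + 0, so A = 187.
Conserve atomic number: 74 = Z − 1, so Z = 75.
Z = 75 is rhenium, so the species is ¹⁸⁷₇₅Re.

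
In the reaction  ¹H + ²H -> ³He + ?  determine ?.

Conserve mass number: 1 + 2 = 3 + A, so A = 0.
Conserve atomic number: 1 + 1 = 2 + Z, so Z = 0.
A = 0 and Z = 0 is γ — a gamma ray.

gamma ray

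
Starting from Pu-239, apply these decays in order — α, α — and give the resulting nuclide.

Th-231

Start: (A, Z) = (239, 94).
After α: (235, 92).
After α: (231, 90).
Z = 90 is thorium.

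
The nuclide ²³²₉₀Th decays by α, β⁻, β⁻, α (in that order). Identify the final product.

Ra-224

Start: (A, Z) = (232, 90).
After α: (228, 88).
After β⁻: (228, 89).
After β⁻: (228, 90).
After α: (224, 88).
Z = 88 is radium.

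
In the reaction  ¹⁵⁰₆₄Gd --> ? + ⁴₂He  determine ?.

Sm-146

Conserve mass number: 150 = A + 4, so A = 146.
Conserve atomic number: 64 = Z + 2, so Z = 62.
Z = 62 is samarium, so the species is ¹⁴⁶₆₂Sm.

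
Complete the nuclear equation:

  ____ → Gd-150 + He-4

Conserve mass number: A = 150 + 4, so A = 154.
Conserve atomic number: Z = 64 + 2, so Z = 66.
Z = 66 is dysprosium, so the species is Dy-154.

Dy-154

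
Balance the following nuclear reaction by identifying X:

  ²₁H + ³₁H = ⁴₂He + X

Conserve mass number: 2 + 3 = 4 + A, so A = 1.
Conserve atomic number: 1 + 1 = 2 + Z, so Z = 0.
A = 1 and Z = 0 is ¹₀n — a neutron.

neutron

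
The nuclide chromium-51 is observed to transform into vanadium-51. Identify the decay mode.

beta-plus decay or electron capture

ΔA = 51 − 51 = 0; ΔZ = 23 − 24 = -1.
A is unchanged and Z drops by 1 — a proton has become a neutron (β⁺ emission or electron capture).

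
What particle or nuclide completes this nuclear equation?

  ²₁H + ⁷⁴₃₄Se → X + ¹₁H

Se-75

Conserve mass number: 2 + 74 = A + 1, so A = 75.
Conserve atomic number: 1 + 34 = Z + 1, so Z = 34.
Z = 34 is selenium, so the species is ⁷⁵₃₄Se.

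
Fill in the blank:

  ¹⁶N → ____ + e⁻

Conserve mass number: 16 = A + 0, so A = 16.
Conserve atomic number: 7 = Z − 1, so Z = 8.
Z = 8 is oxygen, so the species is ¹⁶O.

O-16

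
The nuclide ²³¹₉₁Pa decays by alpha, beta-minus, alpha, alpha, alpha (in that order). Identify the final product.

Start: (A, Z) = (231, 91).
After α: (227, 89).
After β⁻: (227, 90).
After α: (223, 88).
After α: (219, 86).
After α: (215, 84).
Z = 84 is polonium.

Po-215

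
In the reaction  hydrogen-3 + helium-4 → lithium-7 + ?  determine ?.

Conserve mass number: 3 + 4 = 7 + A, so A = 0.
Conserve atomic number: 1 + 2 = 3 + Z, so Z = 0.
A = 0 and Z = 0 is γ — a gamma ray.

gamma ray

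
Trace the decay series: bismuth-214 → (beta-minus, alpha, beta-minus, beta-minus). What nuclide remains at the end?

Po-210

Start: (A, Z) = (214, 83).
After β⁻: (214, 84).
After α: (210, 82).
After β⁻: (210, 83).
After β⁻: (210, 84).
Z = 84 is polonium.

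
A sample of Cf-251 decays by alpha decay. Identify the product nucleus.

Cm-247

Alpha decay: mass number changes by -4, atomic number by -2.
A: 251 − 4 = 247; Z: 98 − 2 = 96.
Z = 96 is curium, so the daughter is Cm-247.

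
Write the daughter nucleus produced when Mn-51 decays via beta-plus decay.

Cr-51

Beta-plus decay: mass number changes by +0, atomic number by -1.
A: 51 = 51; Z: 25 − 1 = 24.
Z = 24 is chromium, so the daughter is Cr-51.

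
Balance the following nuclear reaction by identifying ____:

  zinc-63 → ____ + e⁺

Cu-63

Conserve mass number: 63 = A + 0, so A = 63.
Conserve atomic number: 30 = Z + 1, so Z = 29.
Z = 29 is copper, so the species is copper-63.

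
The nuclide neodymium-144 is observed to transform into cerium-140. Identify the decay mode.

ΔA = 140 − 144 = -4; ΔZ = 58 − 60 = -2.
A drops by 4 and Z drops by 2 — the signature of alpha emission.

alpha decay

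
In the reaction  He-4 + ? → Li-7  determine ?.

triton

Conserve mass number: 4 + A = 7, so A = 3.
Conserve atomic number: 2 + Z = 3, so Z = 1.
A = 3 and Z = 1 is H-3 — a triton.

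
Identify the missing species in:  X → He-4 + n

Conserve mass number: A = 4 + 1, so A = 5.
Conserve atomic number: Z = 2 + 0, so Z = 2.
Z = 2 is helium, so the species is He-5.

He-5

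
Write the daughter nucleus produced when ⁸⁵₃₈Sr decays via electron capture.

Electron capture: mass number changes by +0, atomic number by -1.
A: 85 = 85; Z: 38 − 1 = 37.
Z = 37 is rubidium, so the daughter is ⁸⁵₃₇Rb.

Rb-85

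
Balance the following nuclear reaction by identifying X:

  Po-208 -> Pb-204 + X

alpha particle

Conserve mass number: 208 = 204 + A, so A = 4.
Conserve atomic number: 84 = 82 + Z, so Z = 2.
A = 4 and Z = 2 is He-4 — an alpha particle.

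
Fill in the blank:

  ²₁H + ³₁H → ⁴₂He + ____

neutron

Conserve mass number: 2 + 3 = 4 + A, so A = 1.
Conserve atomic number: 1 + 1 = 2 + Z, so Z = 0.
A = 1 and Z = 0 is ¹₀n — a neutron.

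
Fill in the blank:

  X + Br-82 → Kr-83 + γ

Conserve mass number: A + 82 = 83 + 0, so A = 1.
Conserve atomic number: Z + 35 = 36 + 0, so Z = 1.
A = 1 and Z = 1 is H-1 — a proton.

proton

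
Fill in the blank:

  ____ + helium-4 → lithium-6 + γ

deuteron

Conserve mass number: A + 4 = 6 + 0, so A = 2.
Conserve atomic number: Z + 2 = 3 + 0, so Z = 1.
A = 2 and Z = 1 is hydrogen-2 — a deuteron.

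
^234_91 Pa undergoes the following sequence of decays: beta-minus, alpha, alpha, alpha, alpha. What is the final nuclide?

Po-218

Start: (A, Z) = (234, 91).
After β⁻: (234, 92).
After α: (230, 90).
After α: (226, 88).
After α: (222, 86).
After α: (218, 84).
Z = 84 is polonium.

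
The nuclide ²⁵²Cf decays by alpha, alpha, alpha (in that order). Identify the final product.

Start: (A, Z) = (252, 98).
After α: (248, 96).
After α: (244, 94).
After α: (240, 92).
Z = 92 is uranium.

U-240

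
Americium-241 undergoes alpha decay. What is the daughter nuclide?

Alpha decay: mass number changes by -4, atomic number by -2.
A: 241 − 4 = 237; Z: 95 − 2 = 93.
Z = 93 is neptunium, so the daughter is neptunium-237.

Np-237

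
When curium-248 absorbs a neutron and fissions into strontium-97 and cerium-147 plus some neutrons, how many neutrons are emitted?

5

Conserve mass number: 249 = 97 + 147 + k, so k = 249 − 244 = 5.
Check atomic number: 96 = 38 + 58 + 0 = 96. ✓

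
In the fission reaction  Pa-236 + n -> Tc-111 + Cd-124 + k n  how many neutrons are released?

Conserve mass number: 237 = 111 + 124 + k, so k = 237 − 235 = 2.
Check atomic number: 91 = 43 + 48 + 0 = 91. ✓

2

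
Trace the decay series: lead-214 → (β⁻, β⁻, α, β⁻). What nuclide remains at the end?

Start: (A, Z) = (214, 82).
After β⁻: (214, 83).
After β⁻: (214, 84).
After α: (210, 82).
After β⁻: (210, 83).
Z = 83 is bismuth.

Bi-210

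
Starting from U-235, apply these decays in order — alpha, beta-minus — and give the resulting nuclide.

Pa-231

Start: (A, Z) = (235, 92).
After α: (231, 90).
After β⁻: (231, 91).
Z = 91 is protactinium.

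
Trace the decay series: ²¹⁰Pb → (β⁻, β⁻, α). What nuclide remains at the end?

Pb-206

Start: (A, Z) = (210, 82).
After β⁻: (210, 83).
After β⁻: (210, 84).
After α: (206, 82).
Z = 82 is lead.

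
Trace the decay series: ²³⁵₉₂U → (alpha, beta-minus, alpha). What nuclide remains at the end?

Ac-227

Start: (A, Z) = (235, 92).
After α: (231, 90).
After β⁻: (231, 91).
After α: (227, 89).
Z = 89 is actinium.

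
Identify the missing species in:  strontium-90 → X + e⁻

Y-90

Conserve mass number: 90 = A + 0, so A = 90.
Conserve atomic number: 38 = Z − 1, so Z = 39.
Z = 39 is yttrium, so the species is yttrium-90.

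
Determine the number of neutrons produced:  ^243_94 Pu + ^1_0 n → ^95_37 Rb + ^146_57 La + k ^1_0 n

Conserve mass number: 244 = 95 + 146 + k, so k = 244 − 241 = 3.
Check atomic number: 94 = 37 + 57 + 0 = 94. ✓

3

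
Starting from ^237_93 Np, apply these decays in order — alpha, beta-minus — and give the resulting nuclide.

Start: (A, Z) = (237, 93).
After α: (233, 91).
After β⁻: (233, 92).
Z = 92 is uranium.

U-233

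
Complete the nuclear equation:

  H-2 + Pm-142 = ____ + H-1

Conserve mass number: 2 + 142 = A + 1, so A = 143.
Conserve atomic number: 1 + 61 = Z + 1, so Z = 61.
Z = 61 is promethium, so the species is Pm-143.

Pm-143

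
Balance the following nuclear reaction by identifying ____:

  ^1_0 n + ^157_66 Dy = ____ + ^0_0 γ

Conserve mass number: 1 + 157 = A + 0, so A = 158.
Conserve atomic number: 0 + 66 = Z + 0, so Z = 66.
Z = 66 is dysprosium, so the species is ^158_66 Dy.

Dy-158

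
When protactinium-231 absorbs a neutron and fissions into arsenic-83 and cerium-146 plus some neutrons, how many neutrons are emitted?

Conserve mass number: 232 = 83 + 146 + k, so k = 232 − 229 = 3.
Check atomic number: 91 = 33 + 58 + 0 = 91. ✓

3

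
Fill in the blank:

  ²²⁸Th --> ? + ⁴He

Ra-224

Conserve mass number: 228 = A + 4, so A = 224.
Conserve atomic number: 90 = Z + 2, so Z = 88.
Z = 88 is radium, so the species is ²²⁴Ra.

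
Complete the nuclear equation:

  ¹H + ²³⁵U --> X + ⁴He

Pa-232

Conserve mass number: 1 + 235 = A + 4, so A = 232.
Conserve atomic number: 1 + 92 = Z + 2, so Z = 91.
Z = 91 is protactinium, so the species is ²³²Pa.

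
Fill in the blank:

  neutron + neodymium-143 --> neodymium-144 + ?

Conserve mass number: 1 + 143 = 144 + A, so A = 0.
Conserve atomic number: 0 + 60 = 60 + Z, so Z = 0.
A = 0 and Z = 0 is γ — a gamma ray.

gamma ray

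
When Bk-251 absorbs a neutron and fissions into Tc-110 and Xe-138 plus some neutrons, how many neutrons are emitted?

Conserve mass number: 252 = 110 + 138 + k, so k = 252 − 248 = 4.
Check atomic number: 97 = 43 + 54 + 0 = 97. ✓

4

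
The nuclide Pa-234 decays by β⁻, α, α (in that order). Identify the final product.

Start: (A, Z) = (234, 91).
After β⁻: (234, 92).
After α: (230, 90).
After α: (226, 88).
Z = 88 is radium.

Ra-226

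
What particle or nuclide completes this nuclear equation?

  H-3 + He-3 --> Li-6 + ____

Conserve mass number: 3 + 3 = 6 + A, so A = 0.
Conserve atomic number: 1 + 2 = 3 + Z, so Z = 0.
A = 0 and Z = 0 is γ — a gamma ray.

gamma ray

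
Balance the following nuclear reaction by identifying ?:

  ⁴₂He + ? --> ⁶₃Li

Conserve mass number: 4 + A = 6, so A = 2.
Conserve atomic number: 2 + Z = 3, so Z = 1.
A = 2 and Z = 1 is ²₁H — a deuteron.

deuteron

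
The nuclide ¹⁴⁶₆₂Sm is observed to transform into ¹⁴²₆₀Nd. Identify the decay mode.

ΔA = 142 − 146 = -4; ΔZ = 60 − 62 = -2.
A drops by 4 and Z drops by 2 — the signature of alpha emission.

alpha decay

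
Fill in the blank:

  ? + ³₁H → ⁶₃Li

He-3

Conserve mass number: A + 3 = 6, so A = 3.
Conserve atomic number: Z + 1 = 3, so Z = 2.
Z = 2 is helium, so the species is ³₂He.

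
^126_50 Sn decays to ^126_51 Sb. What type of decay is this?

ΔA = 126 − 126 = 0; ΔZ = 51 − 50 = +1.
A is unchanged and Z rises by 1 — a neutron has become a proton (β⁻ decay).

beta-minus decay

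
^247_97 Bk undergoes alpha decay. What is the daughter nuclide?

Am-243

Alpha decay: mass number changes by -4, atomic number by -2.
A: 247 − 4 = 243; Z: 97 − 2 = 95.
Z = 95 is americium, so the daughter is ^243_95 Am.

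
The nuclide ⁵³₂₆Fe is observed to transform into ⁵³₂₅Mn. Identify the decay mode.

ΔA = 53 − 53 = 0; ΔZ = 25 − 26 = -1.
A is unchanged and Z drops by 1 — a proton has become a neutron (β⁺ emission or electron capture).

beta-plus decay or electron capture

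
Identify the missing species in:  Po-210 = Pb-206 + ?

alpha particle

Conserve mass number: 210 = 206 + A, so A = 4.
Conserve atomic number: 84 = 82 + Z, so Z = 2.
A = 4 and Z = 2 is He-4 — an alpha particle.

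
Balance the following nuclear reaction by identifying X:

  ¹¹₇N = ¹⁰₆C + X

Conserve mass number: 11 = 10 + A, so A = 1.
Conserve atomic number: 7 = 6 + Z, so Z = 1.
A = 1 and Z = 1 is ¹₁H — a proton.

proton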